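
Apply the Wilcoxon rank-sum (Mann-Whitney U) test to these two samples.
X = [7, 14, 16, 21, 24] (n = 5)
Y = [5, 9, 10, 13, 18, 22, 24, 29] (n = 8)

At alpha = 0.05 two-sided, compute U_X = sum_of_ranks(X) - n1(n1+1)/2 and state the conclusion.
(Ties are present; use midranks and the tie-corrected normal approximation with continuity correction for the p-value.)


Step 1: Combine and sort all 13 observations; assign midranks.
sorted (value, group): (5,Y), (7,X), (9,Y), (10,Y), (13,Y), (14,X), (16,X), (18,Y), (21,X), (22,Y), (24,X), (24,Y), (29,Y)
ranks: 5->1, 7->2, 9->3, 10->4, 13->5, 14->6, 16->7, 18->8, 21->9, 22->10, 24->11.5, 24->11.5, 29->13
Step 2: Rank sum for X: R1 = 2 + 6 + 7 + 9 + 11.5 = 35.5.
Step 3: U_X = R1 - n1(n1+1)/2 = 35.5 - 5*6/2 = 35.5 - 15 = 20.5.
       U_Y = n1*n2 - U_X = 40 - 20.5 = 19.5.
Step 4: Ties are present, so use the tie-corrected normal approximation (with continuity correction) for the p-value.
Step 5: p-value = 1.000000; compare to alpha = 0.05. fail to reject H0.

U_X = 20.5, p = 1.000000, fail to reject H0 at alpha = 0.05.


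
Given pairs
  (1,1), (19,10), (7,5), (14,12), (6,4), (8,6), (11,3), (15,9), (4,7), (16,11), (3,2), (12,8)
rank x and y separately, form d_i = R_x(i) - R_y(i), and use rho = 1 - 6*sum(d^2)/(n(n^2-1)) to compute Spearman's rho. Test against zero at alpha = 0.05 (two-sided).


Step 1: Rank x and y separately (midranks; no ties here).
rank(x): 1->1, 19->12, 7->5, 14->9, 6->4, 8->6, 11->7, 15->10, 4->3, 16->11, 3->2, 12->8
rank(y): 1->1, 10->10, 5->5, 12->12, 4->4, 6->6, 3->3, 9->9, 7->7, 11->11, 2->2, 8->8
Step 2: d_i = R_x(i) - R_y(i); compute d_i^2.
  (1-1)^2=0, (12-10)^2=4, (5-5)^2=0, (9-12)^2=9, (4-4)^2=0, (6-6)^2=0, (7-3)^2=16, (10-9)^2=1, (3-7)^2=16, (11-11)^2=0, (2-2)^2=0, (8-8)^2=0
sum(d^2) = 46.
Step 3: rho = 1 - 6*46 / (12*(12^2 - 1)) = 1 - 276/1716 = 0.839161.
Step 4: Under H0, t = rho * sqrt((n-2)/(1-rho^2)) = 4.8791 ~ t(10).
Step 5: Two-sided p-value from the t-distribution with 10 df = 0.000643.
Step 6: alpha = 0.05. reject H0.

rho = 0.8392, p = 0.000643, reject H0 at alpha = 0.05.


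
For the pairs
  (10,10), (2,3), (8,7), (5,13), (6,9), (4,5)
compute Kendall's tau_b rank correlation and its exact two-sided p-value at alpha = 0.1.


Step 1: Enumerate the 15 unordered pairs (i,j) with i<j and classify each by sign(x_j-x_i) * sign(y_j-y_i).
  (1,2):dx=-8,dy=-7->C; (1,3):dx=-2,dy=-3->C; (1,4):dx=-5,dy=+3->D; (1,5):dx=-4,dy=-1->C
  (1,6):dx=-6,dy=-5->C; (2,3):dx=+6,dy=+4->C; (2,4):dx=+3,dy=+10->C; (2,5):dx=+4,dy=+6->C
  (2,6):dx=+2,dy=+2->C; (3,4):dx=-3,dy=+6->D; (3,5):dx=-2,dy=+2->D; (3,6):dx=-4,dy=-2->C
  (4,5):dx=+1,dy=-4->D; (4,6):dx=-1,dy=-8->C; (5,6):dx=-2,dy=-4->C
Step 2: C = 11, D = 4, total pairs = 15.
Step 3: tau = (C - D)/(n(n-1)/2) = (11 - 4)/15 = 0.466667.
Step 4: Exact two-sided p-value (enumerate n! = 720 permutations of y under H0): p = 0.272222.
Step 5: alpha = 0.1. fail to reject H0.

tau_b = 0.4667 (C=11, D=4), p = 0.272222, fail to reject H0.


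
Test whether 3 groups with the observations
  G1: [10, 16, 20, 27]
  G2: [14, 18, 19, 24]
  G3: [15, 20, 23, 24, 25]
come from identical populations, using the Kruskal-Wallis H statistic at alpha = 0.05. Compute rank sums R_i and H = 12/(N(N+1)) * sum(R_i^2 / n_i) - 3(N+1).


Step 1: Combine all N = 13 observations and assign midranks.
sorted (value, group, rank): (10,G1,1), (14,G2,2), (15,G3,3), (16,G1,4), (18,G2,5), (19,G2,6), (20,G1,7.5), (20,G3,7.5), (23,G3,9), (24,G2,10.5), (24,G3,10.5), (25,G3,12), (27,G1,13)
Step 2: Sum ranks within each group.
R_1 = 25.5 (n_1 = 4)
R_2 = 23.5 (n_2 = 4)
R_3 = 42 (n_3 = 5)
Step 3: H = 12/(N(N+1)) * sum(R_i^2/n_i) - 3(N+1)
     = 12/(13*14) * (25.5^2/4 + 23.5^2/4 + 42^2/5) - 3*14
     = 0.065934 * 653.425 - 42
     = 1.082967.
Step 4: Ties present; correction factor C = 1 - 12/(13^3 - 13) = 0.994505. Corrected H = 1.082967 / 0.994505 = 1.088950.
Step 5: Under H0, H ~ chi^2(2); p-value = 0.580146.
Step 6: alpha = 0.05. fail to reject H0.

H = 1.0890, df = 2, p = 0.580146, fail to reject H0.


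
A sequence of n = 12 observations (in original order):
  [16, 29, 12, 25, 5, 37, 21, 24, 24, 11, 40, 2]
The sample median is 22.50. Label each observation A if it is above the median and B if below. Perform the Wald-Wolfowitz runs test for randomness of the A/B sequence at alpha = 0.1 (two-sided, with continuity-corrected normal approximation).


Step 1: Compute median = 22.50; label A = above, B = below.
Labels in order: BABABABAABAB  (n_A = 6, n_B = 6)
Step 2: Count runs R = 11.
Step 3: Under H0 (random ordering), E[R] = 2*n_A*n_B/(n_A+n_B) + 1 = 2*6*6/12 + 1 = 7.0000.
        Var[R] = 2*n_A*n_B*(2*n_A*n_B - n_A - n_B) / ((n_A+n_B)^2 * (n_A+n_B-1)) = 4320/1584 = 2.7273.
        SD[R] = 1.6514.
Step 4: Continuity-corrected z = (R - 0.5 - E[R]) / SD[R] = (11 - 0.5 - 7.0000) / 1.6514 = 2.1194.
Step 5: Two-sided p-value via normal approximation = 2*(1 - Phi(|z|)) = 0.034060.
Step 6: alpha = 0.1. reject H0.

R = 11, z = 2.1194, p = 0.034060, reject H0.


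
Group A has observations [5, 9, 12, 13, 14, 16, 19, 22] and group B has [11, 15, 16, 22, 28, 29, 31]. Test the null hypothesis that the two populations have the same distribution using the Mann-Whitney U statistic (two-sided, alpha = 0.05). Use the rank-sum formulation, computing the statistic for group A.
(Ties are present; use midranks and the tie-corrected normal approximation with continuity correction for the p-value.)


Step 1: Combine and sort all 15 observations; assign midranks.
sorted (value, group): (5,X), (9,X), (11,Y), (12,X), (13,X), (14,X), (15,Y), (16,X), (16,Y), (19,X), (22,X), (22,Y), (28,Y), (29,Y), (31,Y)
ranks: 5->1, 9->2, 11->3, 12->4, 13->5, 14->6, 15->7, 16->8.5, 16->8.5, 19->10, 22->11.5, 22->11.5, 28->13, 29->14, 31->15
Step 2: Rank sum for X: R1 = 1 + 2 + 4 + 5 + 6 + 8.5 + 10 + 11.5 = 48.
Step 3: U_X = R1 - n1(n1+1)/2 = 48 - 8*9/2 = 48 - 36 = 12.
       U_Y = n1*n2 - U_X = 56 - 12 = 44.
Step 4: Ties are present, so use the tie-corrected normal approximation (with continuity correction) for the p-value.
Step 5: p-value = 0.072337; compare to alpha = 0.05. fail to reject H0.

U_X = 12, p = 0.072337, fail to reject H0 at alpha = 0.05.


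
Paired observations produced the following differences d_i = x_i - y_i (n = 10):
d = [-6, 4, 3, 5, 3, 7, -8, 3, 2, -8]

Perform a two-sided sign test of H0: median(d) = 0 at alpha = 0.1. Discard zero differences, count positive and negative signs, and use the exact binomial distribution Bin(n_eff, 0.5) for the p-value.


Step 1: Discard zero differences. Original n = 10; n_eff = number of nonzero differences = 10.
Nonzero differences (with sign): -6, +4, +3, +5, +3, +7, -8, +3, +2, -8
Step 2: Count signs: positive = 7, negative = 3.
Step 3: Under H0: P(positive) = 0.5, so the number of positives S ~ Bin(10, 0.5).
Step 4: Two-sided exact p-value = sum of Bin(10,0.5) probabilities at or below the observed probability = 0.343750.
Step 5: alpha = 0.1. fail to reject H0.

n_eff = 10, pos = 7, neg = 3, p = 0.343750, fail to reject H0.


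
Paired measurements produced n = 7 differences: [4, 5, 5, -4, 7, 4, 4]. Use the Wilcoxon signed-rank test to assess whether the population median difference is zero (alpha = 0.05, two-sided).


Step 1: Drop any zero differences (none here) and take |d_i|.
|d| = [4, 5, 5, 4, 7, 4, 4]
Step 2: Midrank |d_i| (ties get averaged ranks).
ranks: |4|->2.5, |5|->5.5, |5|->5.5, |4|->2.5, |7|->7, |4|->2.5, |4|->2.5
Step 3: Attach original signs; sum ranks with positive sign and with negative sign.
W+ = 2.5 + 5.5 + 5.5 + 7 + 2.5 + 2.5 = 25.5
W- = 2.5 = 2.5
(Check: W+ + W- = 28 should equal n(n+1)/2 = 28.)
Step 4: Test statistic W = min(W+, W-) = 2.5.
Step 5: Ties in |d|, so use the tie-corrected normal approximation.
        E[W] = n(n+1)/4 = 7*8/4 = 14.
        Tie groups: |d|=4 (t=4), |d|=5 (t=2); sum(t^3 - t) = 66.
        Var[W] = n(n+1)(2n+1)/24 - sum(t^3-t)/48 = 840/24 - 66/48 = 33.625.
        z = (W - E[W]) / sqrt(Var[W]) = (2.5 - 14) / 5.7987 = -1.9832.
        Two-sided p = 2*Phi(z) = 0.047345.
Step 6: alpha = 0.05. reject H0.

W+ = 25.5, W- = 2.5, W = min = 2.5, p = 0.047345, reject H0.


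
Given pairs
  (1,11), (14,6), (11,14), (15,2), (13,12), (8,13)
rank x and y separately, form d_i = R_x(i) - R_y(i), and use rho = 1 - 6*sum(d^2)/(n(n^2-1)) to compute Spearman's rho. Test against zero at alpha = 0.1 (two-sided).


Step 1: Rank x and y separately (midranks; no ties here).
rank(x): 1->1, 14->5, 11->3, 15->6, 13->4, 8->2
rank(y): 11->3, 6->2, 14->6, 2->1, 12->4, 13->5
Step 2: d_i = R_x(i) - R_y(i); compute d_i^2.
  (1-3)^2=4, (5-2)^2=9, (3-6)^2=9, (6-1)^2=25, (4-4)^2=0, (2-5)^2=9
sum(d^2) = 56.
Step 3: rho = 1 - 6*56 / (6*(6^2 - 1)) = 1 - 336/210 = -0.600000.
Step 4: Under H0, t = rho * sqrt((n-2)/(1-rho^2)) = -1.5000 ~ t(4).
Step 5: Two-sided p-value from the t-distribution with 4 df = 0.208000.
Step 6: alpha = 0.1. fail to reject H0.

rho = -0.6000, p = 0.208000, fail to reject H0 at alpha = 0.1.


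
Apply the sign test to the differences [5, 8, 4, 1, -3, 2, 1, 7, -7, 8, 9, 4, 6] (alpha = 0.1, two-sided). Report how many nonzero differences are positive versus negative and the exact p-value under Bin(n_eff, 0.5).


Step 1: Discard zero differences. Original n = 13; n_eff = number of nonzero differences = 13.
Nonzero differences (with sign): +5, +8, +4, +1, -3, +2, +1, +7, -7, +8, +9, +4, +6
Step 2: Count signs: positive = 11, negative = 2.
Step 3: Under H0: P(positive) = 0.5, so the number of positives S ~ Bin(13, 0.5).
Step 4: Two-sided exact p-value = sum of Bin(13,0.5) probabilities at or below the observed probability = 0.022461.
Step 5: alpha = 0.1. reject H0.

n_eff = 13, pos = 11, neg = 2, p = 0.022461, reject H0.


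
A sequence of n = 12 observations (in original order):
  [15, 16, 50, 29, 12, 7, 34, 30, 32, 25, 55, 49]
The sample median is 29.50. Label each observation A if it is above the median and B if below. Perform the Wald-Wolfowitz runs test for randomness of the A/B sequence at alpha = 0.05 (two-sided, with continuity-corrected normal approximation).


Step 1: Compute median = 29.50; label A = above, B = below.
Labels in order: BBABBBAAABAA  (n_A = 6, n_B = 6)
Step 2: Count runs R = 6.
Step 3: Under H0 (random ordering), E[R] = 2*n_A*n_B/(n_A+n_B) + 1 = 2*6*6/12 + 1 = 7.0000.
        Var[R] = 2*n_A*n_B*(2*n_A*n_B - n_A - n_B) / ((n_A+n_B)^2 * (n_A+n_B-1)) = 4320/1584 = 2.7273.
        SD[R] = 1.6514.
Step 4: Continuity-corrected z = (R + 0.5 - E[R]) / SD[R] = (6 + 0.5 - 7.0000) / 1.6514 = -0.3028.
Step 5: Two-sided p-value via normal approximation = 2*(1 - Phi(|z|)) = 0.762069.
Step 6: alpha = 0.05. fail to reject H0.

R = 6, z = -0.3028, p = 0.762069, fail to reject H0.


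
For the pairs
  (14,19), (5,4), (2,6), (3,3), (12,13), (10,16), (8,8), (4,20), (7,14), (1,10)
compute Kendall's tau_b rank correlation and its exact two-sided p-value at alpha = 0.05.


Step 1: Enumerate the 45 unordered pairs (i,j) with i<j and classify each by sign(x_j-x_i) * sign(y_j-y_i).
  (1,2):dx=-9,dy=-15->C; (1,3):dx=-12,dy=-13->C; (1,4):dx=-11,dy=-16->C; (1,5):dx=-2,dy=-6->C
  (1,6):dx=-4,dy=-3->C; (1,7):dx=-6,dy=-11->C; (1,8):dx=-10,dy=+1->D; (1,9):dx=-7,dy=-5->C
  (1,10):dx=-13,dy=-9->C; (2,3):dx=-3,dy=+2->D; (2,4):dx=-2,dy=-1->C; (2,5):dx=+7,dy=+9->C
  (2,6):dx=+5,dy=+12->C; (2,7):dx=+3,dy=+4->C; (2,8):dx=-1,dy=+16->D; (2,9):dx=+2,dy=+10->C
  (2,10):dx=-4,dy=+6->D; (3,4):dx=+1,dy=-3->D; (3,5):dx=+10,dy=+7->C; (3,6):dx=+8,dy=+10->C
  (3,7):dx=+6,dy=+2->C; (3,8):dx=+2,dy=+14->C; (3,9):dx=+5,dy=+8->C; (3,10):dx=-1,dy=+4->D
  (4,5):dx=+9,dy=+10->C; (4,6):dx=+7,dy=+13->C; (4,7):dx=+5,dy=+5->C; (4,8):dx=+1,dy=+17->C
  (4,9):dx=+4,dy=+11->C; (4,10):dx=-2,dy=+7->D; (5,6):dx=-2,dy=+3->D; (5,7):dx=-4,dy=-5->C
  (5,8):dx=-8,dy=+7->D; (5,9):dx=-5,dy=+1->D; (5,10):dx=-11,dy=-3->C; (6,7):dx=-2,dy=-8->C
  (6,8):dx=-6,dy=+4->D; (6,9):dx=-3,dy=-2->C; (6,10):dx=-9,dy=-6->C; (7,8):dx=-4,dy=+12->D
  (7,9):dx=-1,dy=+6->D; (7,10):dx=-7,dy=+2->D; (8,9):dx=+3,dy=-6->D; (8,10):dx=-3,dy=-10->C
  (9,10):dx=-6,dy=-4->C
Step 2: C = 30, D = 15, total pairs = 45.
Step 3: tau = (C - D)/(n(n-1)/2) = (30 - 15)/45 = 0.333333.
Step 4: Exact two-sided p-value (enumerate n! = 3628800 permutations of y under H0): p = 0.216373.
Step 5: alpha = 0.05. fail to reject H0.

tau_b = 0.3333 (C=30, D=15), p = 0.216373, fail to reject H0.


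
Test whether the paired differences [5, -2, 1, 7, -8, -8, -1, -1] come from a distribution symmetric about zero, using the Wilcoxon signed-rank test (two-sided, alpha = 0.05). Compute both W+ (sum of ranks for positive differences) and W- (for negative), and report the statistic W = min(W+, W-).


Step 1: Drop any zero differences (none here) and take |d_i|.
|d| = [5, 2, 1, 7, 8, 8, 1, 1]
Step 2: Midrank |d_i| (ties get averaged ranks).
ranks: |5|->5, |2|->4, |1|->2, |7|->6, |8|->7.5, |8|->7.5, |1|->2, |1|->2
Step 3: Attach original signs; sum ranks with positive sign and with negative sign.
W+ = 5 + 2 + 6 = 13
W- = 4 + 7.5 + 7.5 + 2 + 2 = 23
(Check: W+ + W- = 36 should equal n(n+1)/2 = 36.)
Step 4: Test statistic W = min(W+, W-) = 13.
Step 5: Ties in |d|, so use the tie-corrected normal approximation.
        E[W] = n(n+1)/4 = 8*9/4 = 18.
        Tie groups: |d|=1 (t=3), |d|=8 (t=2); sum(t^3 - t) = 30.
        Var[W] = n(n+1)(2n+1)/24 - sum(t^3-t)/48 = 1224/24 - 30/48 = 50.375.
        z = (W - E[W]) / sqrt(Var[W]) = (13 - 18) / 7.0975 = -0.7045.
        Two-sided p = 2*Phi(z) = 0.481140.
Step 6: alpha = 0.05. fail to reject H0.

W+ = 13, W- = 23, W = min = 13, p = 0.481140, fail to reject H0.


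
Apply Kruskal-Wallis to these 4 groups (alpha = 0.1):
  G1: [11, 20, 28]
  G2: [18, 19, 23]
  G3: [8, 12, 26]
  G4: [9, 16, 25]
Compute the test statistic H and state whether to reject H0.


Step 1: Combine all N = 12 observations and assign midranks.
sorted (value, group, rank): (8,G3,1), (9,G4,2), (11,G1,3), (12,G3,4), (16,G4,5), (18,G2,6), (19,G2,7), (20,G1,8), (23,G2,9), (25,G4,10), (26,G3,11), (28,G1,12)
Step 2: Sum ranks within each group.
R_1 = 23 (n_1 = 3)
R_2 = 22 (n_2 = 3)
R_3 = 16 (n_3 = 3)
R_4 = 17 (n_4 = 3)
Step 3: H = 12/(N(N+1)) * sum(R_i^2/n_i) - 3(N+1)
     = 12/(12*13) * (23^2/3 + 22^2/3 + 16^2/3 + 17^2/3) - 3*13
     = 0.076923 * 519.333 - 39
     = 0.948718.
Step 4: No ties, so H is used without correction.
Step 5: Under H0, H ~ chi^2(3); p-value = 0.813658.
Step 6: alpha = 0.1. fail to reject H0.

H = 0.9487, df = 3, p = 0.813658, fail to reject H0.


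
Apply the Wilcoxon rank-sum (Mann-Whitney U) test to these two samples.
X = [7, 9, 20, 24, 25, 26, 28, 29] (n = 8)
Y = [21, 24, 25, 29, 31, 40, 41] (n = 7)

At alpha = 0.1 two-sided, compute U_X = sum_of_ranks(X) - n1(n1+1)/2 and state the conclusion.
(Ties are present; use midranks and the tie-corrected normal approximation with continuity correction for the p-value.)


Step 1: Combine and sort all 15 observations; assign midranks.
sorted (value, group): (7,X), (9,X), (20,X), (21,Y), (24,X), (24,Y), (25,X), (25,Y), (26,X), (28,X), (29,X), (29,Y), (31,Y), (40,Y), (41,Y)
ranks: 7->1, 9->2, 20->3, 21->4, 24->5.5, 24->5.5, 25->7.5, 25->7.5, 26->9, 28->10, 29->11.5, 29->11.5, 31->13, 40->14, 41->15
Step 2: Rank sum for X: R1 = 1 + 2 + 3 + 5.5 + 7.5 + 9 + 10 + 11.5 = 49.5.
Step 3: U_X = R1 - n1(n1+1)/2 = 49.5 - 8*9/2 = 49.5 - 36 = 13.5.
       U_Y = n1*n2 - U_X = 56 - 13.5 = 42.5.
Step 4: Ties are present, so use the tie-corrected normal approximation (with continuity correction) for the p-value.
Step 5: p-value = 0.104260; compare to alpha = 0.1. fail to reject H0.

U_X = 13.5, p = 0.104260, fail to reject H0 at alpha = 0.1.


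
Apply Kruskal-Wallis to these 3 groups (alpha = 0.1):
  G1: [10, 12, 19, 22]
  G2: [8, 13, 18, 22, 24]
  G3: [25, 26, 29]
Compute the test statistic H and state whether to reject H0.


Step 1: Combine all N = 12 observations and assign midranks.
sorted (value, group, rank): (8,G2,1), (10,G1,2), (12,G1,3), (13,G2,4), (18,G2,5), (19,G1,6), (22,G1,7.5), (22,G2,7.5), (24,G2,9), (25,G3,10), (26,G3,11), (29,G3,12)
Step 2: Sum ranks within each group.
R_1 = 18.5 (n_1 = 4)
R_2 = 26.5 (n_2 = 5)
R_3 = 33 (n_3 = 3)
Step 3: H = 12/(N(N+1)) * sum(R_i^2/n_i) - 3(N+1)
     = 12/(12*13) * (18.5^2/4 + 26.5^2/5 + 33^2/3) - 3*13
     = 0.076923 * 589.013 - 39
     = 6.308654.
Step 4: Ties present; correction factor C = 1 - 6/(12^3 - 12) = 0.996503. Corrected H = 6.308654 / 0.996503 = 6.330789.
Step 5: Under H0, H ~ chi^2(2); p-value = 0.042197.
Step 6: alpha = 0.1. reject H0.

H = 6.3308, df = 2, p = 0.042197, reject H0.


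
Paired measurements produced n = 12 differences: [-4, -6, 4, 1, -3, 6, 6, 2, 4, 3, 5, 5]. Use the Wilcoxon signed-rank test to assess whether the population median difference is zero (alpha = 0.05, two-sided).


Step 1: Drop any zero differences (none here) and take |d_i|.
|d| = [4, 6, 4, 1, 3, 6, 6, 2, 4, 3, 5, 5]
Step 2: Midrank |d_i| (ties get averaged ranks).
ranks: |4|->6, |6|->11, |4|->6, |1|->1, |3|->3.5, |6|->11, |6|->11, |2|->2, |4|->6, |3|->3.5, |5|->8.5, |5|->8.5
Step 3: Attach original signs; sum ranks with positive sign and with negative sign.
W+ = 6 + 1 + 11 + 11 + 2 + 6 + 3.5 + 8.5 + 8.5 = 57.5
W- = 6 + 11 + 3.5 = 20.5
(Check: W+ + W- = 78 should equal n(n+1)/2 = 78.)
Step 4: Test statistic W = min(W+, W-) = 20.5.
Step 5: Ties in |d|, so use the tie-corrected normal approximation.
        E[W] = n(n+1)/4 = 12*13/4 = 39.
        Tie groups: |d|=3 (t=2), |d|=4 (t=3), |d|=5 (t=2), |d|=6 (t=3); sum(t^3 - t) = 60.
        Var[W] = n(n+1)(2n+1)/24 - sum(t^3-t)/48 = 3900/24 - 60/48 = 161.25.
        z = (W - E[W]) / sqrt(Var[W]) = (20.5 - 39) / 12.6984 = -1.4569.
        Two-sided p = 2*Phi(z) = 0.145151.
Step 6: alpha = 0.05. fail to reject H0.

W+ = 57.5, W- = 20.5, W = min = 20.5, p = 0.145151, fail to reject H0.


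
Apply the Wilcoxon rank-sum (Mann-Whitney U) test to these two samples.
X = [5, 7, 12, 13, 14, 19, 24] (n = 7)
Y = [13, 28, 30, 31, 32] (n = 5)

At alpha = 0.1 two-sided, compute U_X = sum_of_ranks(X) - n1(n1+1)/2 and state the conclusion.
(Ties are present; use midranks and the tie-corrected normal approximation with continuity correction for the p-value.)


Step 1: Combine and sort all 12 observations; assign midranks.
sorted (value, group): (5,X), (7,X), (12,X), (13,X), (13,Y), (14,X), (19,X), (24,X), (28,Y), (30,Y), (31,Y), (32,Y)
ranks: 5->1, 7->2, 12->3, 13->4.5, 13->4.5, 14->6, 19->7, 24->8, 28->9, 30->10, 31->11, 32->12
Step 2: Rank sum for X: R1 = 1 + 2 + 3 + 4.5 + 6 + 7 + 8 = 31.5.
Step 3: U_X = R1 - n1(n1+1)/2 = 31.5 - 7*8/2 = 31.5 - 28 = 3.5.
       U_Y = n1*n2 - U_X = 35 - 3.5 = 31.5.
Step 4: Ties are present, so use the tie-corrected normal approximation (with continuity correction) for the p-value.
Step 5: p-value = 0.028075; compare to alpha = 0.1. reject H0.

U_X = 3.5, p = 0.028075, reject H0 at alpha = 0.1.


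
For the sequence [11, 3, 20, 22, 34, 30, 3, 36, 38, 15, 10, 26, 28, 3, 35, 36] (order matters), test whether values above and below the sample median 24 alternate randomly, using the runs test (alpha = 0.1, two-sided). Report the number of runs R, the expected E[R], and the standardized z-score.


Step 1: Compute median = 24; label A = above, B = below.
Labels in order: BBBBAABAABBAABAA  (n_A = 8, n_B = 8)
Step 2: Count runs R = 8.
Step 3: Under H0 (random ordering), E[R] = 2*n_A*n_B/(n_A+n_B) + 1 = 2*8*8/16 + 1 = 9.0000.
        Var[R] = 2*n_A*n_B*(2*n_A*n_B - n_A - n_B) / ((n_A+n_B)^2 * (n_A+n_B-1)) = 14336/3840 = 3.7333.
        SD[R] = 1.9322.
Step 4: Continuity-corrected z = (R + 0.5 - E[R]) / SD[R] = (8 + 0.5 - 9.0000) / 1.9322 = -0.2588.
Step 5: Two-sided p-value via normal approximation = 2*(1 - Phi(|z|)) = 0.795809.
Step 6: alpha = 0.1. fail to reject H0.

R = 8, z = -0.2588, p = 0.795809, fail to reject H0.


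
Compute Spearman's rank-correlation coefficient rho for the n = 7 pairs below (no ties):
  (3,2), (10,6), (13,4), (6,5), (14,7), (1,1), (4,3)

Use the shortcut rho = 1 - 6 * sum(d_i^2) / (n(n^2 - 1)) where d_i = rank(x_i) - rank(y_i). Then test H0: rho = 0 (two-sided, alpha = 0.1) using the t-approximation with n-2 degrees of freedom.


Step 1: Rank x and y separately (midranks; no ties here).
rank(x): 3->2, 10->5, 13->6, 6->4, 14->7, 1->1, 4->3
rank(y): 2->2, 6->6, 4->4, 5->5, 7->7, 1->1, 3->3
Step 2: d_i = R_x(i) - R_y(i); compute d_i^2.
  (2-2)^2=0, (5-6)^2=1, (6-4)^2=4, (4-5)^2=1, (7-7)^2=0, (1-1)^2=0, (3-3)^2=0
sum(d^2) = 6.
Step 3: rho = 1 - 6*6 / (7*(7^2 - 1)) = 1 - 36/336 = 0.892857.
Step 4: Under H0, t = rho * sqrt((n-2)/(1-rho^2)) = 4.4333 ~ t(5).
Step 5: Two-sided p-value from the t-distribution with 5 df = 0.006807.
Step 6: alpha = 0.1. reject H0.

rho = 0.8929, p = 0.006807, reject H0 at alpha = 0.1.


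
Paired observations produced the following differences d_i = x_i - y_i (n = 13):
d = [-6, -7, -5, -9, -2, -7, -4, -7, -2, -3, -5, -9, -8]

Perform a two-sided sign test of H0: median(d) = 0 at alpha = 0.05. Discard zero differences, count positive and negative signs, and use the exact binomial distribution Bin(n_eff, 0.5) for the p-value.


Step 1: Discard zero differences. Original n = 13; n_eff = number of nonzero differences = 13.
Nonzero differences (with sign): -6, -7, -5, -9, -2, -7, -4, -7, -2, -3, -5, -9, -8
Step 2: Count signs: positive = 0, negative = 13.
Step 3: Under H0: P(positive) = 0.5, so the number of positives S ~ Bin(13, 0.5).
Step 4: Two-sided exact p-value = sum of Bin(13,0.5) probabilities at or below the observed probability = 0.000244.
Step 5: alpha = 0.05. reject H0.

n_eff = 13, pos = 0, neg = 13, p = 0.000244, reject H0.


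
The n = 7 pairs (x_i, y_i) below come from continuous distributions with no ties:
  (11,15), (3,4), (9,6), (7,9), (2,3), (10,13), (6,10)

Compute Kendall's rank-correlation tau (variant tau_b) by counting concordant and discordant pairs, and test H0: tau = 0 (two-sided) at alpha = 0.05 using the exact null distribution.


Step 1: Enumerate the 21 unordered pairs (i,j) with i<j and classify each by sign(x_j-x_i) * sign(y_j-y_i).
  (1,2):dx=-8,dy=-11->C; (1,3):dx=-2,dy=-9->C; (1,4):dx=-4,dy=-6->C; (1,5):dx=-9,dy=-12->C
  (1,6):dx=-1,dy=-2->C; (1,7):dx=-5,dy=-5->C; (2,3):dx=+6,dy=+2->C; (2,4):dx=+4,dy=+5->C
  (2,5):dx=-1,dy=-1->C; (2,6):dx=+7,dy=+9->C; (2,7):dx=+3,dy=+6->C; (3,4):dx=-2,dy=+3->D
  (3,5):dx=-7,dy=-3->C; (3,6):dx=+1,dy=+7->C; (3,7):dx=-3,dy=+4->D; (4,5):dx=-5,dy=-6->C
  (4,6):dx=+3,dy=+4->C; (4,7):dx=-1,dy=+1->D; (5,6):dx=+8,dy=+10->C; (5,7):dx=+4,dy=+7->C
  (6,7):dx=-4,dy=-3->C
Step 2: C = 18, D = 3, total pairs = 21.
Step 3: tau = (C - D)/(n(n-1)/2) = (18 - 3)/21 = 0.714286.
Step 4: Exact two-sided p-value (enumerate n! = 5040 permutations of y under H0): p = 0.030159.
Step 5: alpha = 0.05. reject H0.

tau_b = 0.7143 (C=18, D=3), p = 0.030159, reject H0.


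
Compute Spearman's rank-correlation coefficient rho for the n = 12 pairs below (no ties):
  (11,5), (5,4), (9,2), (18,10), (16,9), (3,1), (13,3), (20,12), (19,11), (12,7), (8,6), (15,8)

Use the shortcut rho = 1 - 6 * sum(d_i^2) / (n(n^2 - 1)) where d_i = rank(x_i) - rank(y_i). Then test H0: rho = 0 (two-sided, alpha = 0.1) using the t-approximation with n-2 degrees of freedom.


Step 1: Rank x and y separately (midranks; no ties here).
rank(x): 11->5, 5->2, 9->4, 18->10, 16->9, 3->1, 13->7, 20->12, 19->11, 12->6, 8->3, 15->8
rank(y): 5->5, 4->4, 2->2, 10->10, 9->9, 1->1, 3->3, 12->12, 11->11, 7->7, 6->6, 8->8
Step 2: d_i = R_x(i) - R_y(i); compute d_i^2.
  (5-5)^2=0, (2-4)^2=4, (4-2)^2=4, (10-10)^2=0, (9-9)^2=0, (1-1)^2=0, (7-3)^2=16, (12-12)^2=0, (11-11)^2=0, (6-7)^2=1, (3-6)^2=9, (8-8)^2=0
sum(d^2) = 34.
Step 3: rho = 1 - 6*34 / (12*(12^2 - 1)) = 1 - 204/1716 = 0.881119.
Step 4: Under H0, t = rho * sqrt((n-2)/(1-rho^2)) = 5.8921 ~ t(10).
Step 5: Two-sided p-value from the t-distribution with 10 df = 0.000153.
Step 6: alpha = 0.1. reject H0.

rho = 0.8811, p = 0.000153, reject H0 at alpha = 0.1.


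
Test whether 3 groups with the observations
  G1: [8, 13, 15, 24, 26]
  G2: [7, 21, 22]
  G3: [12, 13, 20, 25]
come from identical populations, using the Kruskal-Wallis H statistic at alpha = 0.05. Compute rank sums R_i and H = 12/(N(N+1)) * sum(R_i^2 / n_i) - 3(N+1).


Step 1: Combine all N = 12 observations and assign midranks.
sorted (value, group, rank): (7,G2,1), (8,G1,2), (12,G3,3), (13,G1,4.5), (13,G3,4.5), (15,G1,6), (20,G3,7), (21,G2,8), (22,G2,9), (24,G1,10), (25,G3,11), (26,G1,12)
Step 2: Sum ranks within each group.
R_1 = 34.5 (n_1 = 5)
R_2 = 18 (n_2 = 3)
R_3 = 25.5 (n_3 = 4)
Step 3: H = 12/(N(N+1)) * sum(R_i^2/n_i) - 3(N+1)
     = 12/(12*13) * (34.5^2/5 + 18^2/3 + 25.5^2/4) - 3*13
     = 0.076923 * 508.613 - 39
     = 0.124038.
Step 4: Ties present; correction factor C = 1 - 6/(12^3 - 12) = 0.996503. Corrected H = 0.124038 / 0.996503 = 0.124474.
Step 5: Under H0, H ~ chi^2(2); p-value = 0.939660.
Step 6: alpha = 0.05. fail to reject H0.

H = 0.1245, df = 2, p = 0.939660, fail to reject H0.


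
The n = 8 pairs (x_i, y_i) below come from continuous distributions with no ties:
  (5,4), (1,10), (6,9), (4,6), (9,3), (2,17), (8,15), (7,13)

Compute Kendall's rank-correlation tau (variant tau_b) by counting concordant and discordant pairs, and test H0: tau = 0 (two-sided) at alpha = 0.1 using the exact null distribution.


Step 1: Enumerate the 28 unordered pairs (i,j) with i<j and classify each by sign(x_j-x_i) * sign(y_j-y_i).
  (1,2):dx=-4,dy=+6->D; (1,3):dx=+1,dy=+5->C; (1,4):dx=-1,dy=+2->D; (1,5):dx=+4,dy=-1->D
  (1,6):dx=-3,dy=+13->D; (1,7):dx=+3,dy=+11->C; (1,8):dx=+2,dy=+9->C; (2,3):dx=+5,dy=-1->D
  (2,4):dx=+3,dy=-4->D; (2,5):dx=+8,dy=-7->D; (2,6):dx=+1,dy=+7->C; (2,7):dx=+7,dy=+5->C
  (2,8):dx=+6,dy=+3->C; (3,4):dx=-2,dy=-3->C; (3,5):dx=+3,dy=-6->D; (3,6):dx=-4,dy=+8->D
  (3,7):dx=+2,dy=+6->C; (3,8):dx=+1,dy=+4->C; (4,5):dx=+5,dy=-3->D; (4,6):dx=-2,dy=+11->D
  (4,7):dx=+4,dy=+9->C; (4,8):dx=+3,dy=+7->C; (5,6):dx=-7,dy=+14->D; (5,7):dx=-1,dy=+12->D
  (5,8):dx=-2,dy=+10->D; (6,7):dx=+6,dy=-2->D; (6,8):dx=+5,dy=-4->D; (7,8):dx=-1,dy=-2->C
Step 2: C = 12, D = 16, total pairs = 28.
Step 3: tau = (C - D)/(n(n-1)/2) = (12 - 16)/28 = -0.142857.
Step 4: Exact two-sided p-value (enumerate n! = 40320 permutations of y under H0): p = 0.719544.
Step 5: alpha = 0.1. fail to reject H0.

tau_b = -0.1429 (C=12, D=16), p = 0.719544, fail to reject H0.


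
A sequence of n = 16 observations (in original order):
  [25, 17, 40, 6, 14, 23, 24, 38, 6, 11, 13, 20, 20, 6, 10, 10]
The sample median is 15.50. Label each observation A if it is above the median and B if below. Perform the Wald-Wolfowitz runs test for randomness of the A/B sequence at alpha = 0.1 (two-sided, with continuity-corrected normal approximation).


Step 1: Compute median = 15.50; label A = above, B = below.
Labels in order: AAABBAAABBBAABBB  (n_A = 8, n_B = 8)
Step 2: Count runs R = 6.
Step 3: Under H0 (random ordering), E[R] = 2*n_A*n_B/(n_A+n_B) + 1 = 2*8*8/16 + 1 = 9.0000.
        Var[R] = 2*n_A*n_B*(2*n_A*n_B - n_A - n_B) / ((n_A+n_B)^2 * (n_A+n_B-1)) = 14336/3840 = 3.7333.
        SD[R] = 1.9322.
Step 4: Continuity-corrected z = (R + 0.5 - E[R]) / SD[R] = (6 + 0.5 - 9.0000) / 1.9322 = -1.2939.
Step 5: Two-sided p-value via normal approximation = 2*(1 - Phi(|z|)) = 0.195709.
Step 6: alpha = 0.1. fail to reject H0.

R = 6, z = -1.2939, p = 0.195709, fail to reject H0.


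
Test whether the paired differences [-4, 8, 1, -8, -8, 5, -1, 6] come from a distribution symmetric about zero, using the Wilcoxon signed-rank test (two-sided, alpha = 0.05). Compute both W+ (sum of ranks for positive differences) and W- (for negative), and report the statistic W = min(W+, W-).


Step 1: Drop any zero differences (none here) and take |d_i|.
|d| = [4, 8, 1, 8, 8, 5, 1, 6]
Step 2: Midrank |d_i| (ties get averaged ranks).
ranks: |4|->3, |8|->7, |1|->1.5, |8|->7, |8|->7, |5|->4, |1|->1.5, |6|->5
Step 3: Attach original signs; sum ranks with positive sign and with negative sign.
W+ = 7 + 1.5 + 4 + 5 = 17.5
W- = 3 + 7 + 7 + 1.5 = 18.5
(Check: W+ + W- = 36 should equal n(n+1)/2 = 36.)
Step 4: Test statistic W = min(W+, W-) = 17.5.
Step 5: Ties in |d|, so use the tie-corrected normal approximation.
        E[W] = n(n+1)/4 = 8*9/4 = 18.
        Tie groups: |d|=1 (t=2), |d|=8 (t=3); sum(t^3 - t) = 30.
        Var[W] = n(n+1)(2n+1)/24 - sum(t^3-t)/48 = 1224/24 - 30/48 = 50.375.
        z = (W - E[W]) / sqrt(Var[W]) = (17.5 - 18) / 7.0975 = -0.0704.
        Two-sided p = 2*Phi(z) = 0.943838.
Step 6: alpha = 0.05. fail to reject H0.

W+ = 17.5, W- = 18.5, W = min = 17.5, p = 0.943838, fail to reject H0.


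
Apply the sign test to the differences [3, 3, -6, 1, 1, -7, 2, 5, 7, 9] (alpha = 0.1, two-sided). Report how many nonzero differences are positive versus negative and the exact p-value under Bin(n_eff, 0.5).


Step 1: Discard zero differences. Original n = 10; n_eff = number of nonzero differences = 10.
Nonzero differences (with sign): +3, +3, -6, +1, +1, -7, +2, +5, +7, +9
Step 2: Count signs: positive = 8, negative = 2.
Step 3: Under H0: P(positive) = 0.5, so the number of positives S ~ Bin(10, 0.5).
Step 4: Two-sided exact p-value = sum of Bin(10,0.5) probabilities at or below the observed probability = 0.109375.
Step 5: alpha = 0.1. fail to reject H0.

n_eff = 10, pos = 8, neg = 2, p = 0.109375, fail to reject H0.


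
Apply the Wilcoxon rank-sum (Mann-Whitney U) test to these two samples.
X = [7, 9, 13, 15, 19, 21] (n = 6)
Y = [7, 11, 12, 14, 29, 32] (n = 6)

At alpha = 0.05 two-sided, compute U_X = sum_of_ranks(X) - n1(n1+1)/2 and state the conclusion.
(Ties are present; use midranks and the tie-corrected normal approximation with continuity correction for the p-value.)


Step 1: Combine and sort all 12 observations; assign midranks.
sorted (value, group): (7,X), (7,Y), (9,X), (11,Y), (12,Y), (13,X), (14,Y), (15,X), (19,X), (21,X), (29,Y), (32,Y)
ranks: 7->1.5, 7->1.5, 9->3, 11->4, 12->5, 13->6, 14->7, 15->8, 19->9, 21->10, 29->11, 32->12
Step 2: Rank sum for X: R1 = 1.5 + 3 + 6 + 8 + 9 + 10 = 37.5.
Step 3: U_X = R1 - n1(n1+1)/2 = 37.5 - 6*7/2 = 37.5 - 21 = 16.5.
       U_Y = n1*n2 - U_X = 36 - 16.5 = 19.5.
Step 4: Ties are present, so use the tie-corrected normal approximation (with continuity correction) for the p-value.
Step 5: p-value = 0.872559; compare to alpha = 0.05. fail to reject H0.

U_X = 16.5, p = 0.872559, fail to reject H0 at alpha = 0.05.


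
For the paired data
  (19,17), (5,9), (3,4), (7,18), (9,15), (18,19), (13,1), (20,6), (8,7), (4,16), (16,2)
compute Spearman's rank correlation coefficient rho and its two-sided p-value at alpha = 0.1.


Step 1: Rank x and y separately (midranks; no ties here).
rank(x): 19->10, 5->3, 3->1, 7->4, 9->6, 18->9, 13->7, 20->11, 8->5, 4->2, 16->8
rank(y): 17->9, 9->6, 4->3, 18->10, 15->7, 19->11, 1->1, 6->4, 7->5, 16->8, 2->2
Step 2: d_i = R_x(i) - R_y(i); compute d_i^2.
  (10-9)^2=1, (3-6)^2=9, (1-3)^2=4, (4-10)^2=36, (6-7)^2=1, (9-11)^2=4, (7-1)^2=36, (11-4)^2=49, (5-5)^2=0, (2-8)^2=36, (8-2)^2=36
sum(d^2) = 212.
Step 3: rho = 1 - 6*212 / (11*(11^2 - 1)) = 1 - 1272/1320 = 0.036364.
Step 4: Under H0, t = rho * sqrt((n-2)/(1-rho^2)) = 0.1092 ~ t(9).
Step 5: Two-sided p-value from the t-distribution with 9 df = 0.915468.
Step 6: alpha = 0.1. fail to reject H0.

rho = 0.0364, p = 0.915468, fail to reject H0 at alpha = 0.1.


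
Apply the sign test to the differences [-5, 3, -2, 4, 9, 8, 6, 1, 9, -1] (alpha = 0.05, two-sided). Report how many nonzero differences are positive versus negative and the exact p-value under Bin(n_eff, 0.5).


Step 1: Discard zero differences. Original n = 10; n_eff = number of nonzero differences = 10.
Nonzero differences (with sign): -5, +3, -2, +4, +9, +8, +6, +1, +9, -1
Step 2: Count signs: positive = 7, negative = 3.
Step 3: Under H0: P(positive) = 0.5, so the number of positives S ~ Bin(10, 0.5).
Step 4: Two-sided exact p-value = sum of Bin(10,0.5) probabilities at or below the observed probability = 0.343750.
Step 5: alpha = 0.05. fail to reject H0.

n_eff = 10, pos = 7, neg = 3, p = 0.343750, fail to reject H0.


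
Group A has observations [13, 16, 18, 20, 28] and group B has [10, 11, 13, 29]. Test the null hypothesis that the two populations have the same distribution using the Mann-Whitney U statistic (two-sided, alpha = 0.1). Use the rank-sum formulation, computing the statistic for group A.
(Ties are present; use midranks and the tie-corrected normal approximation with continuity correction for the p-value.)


Step 1: Combine and sort all 9 observations; assign midranks.
sorted (value, group): (10,Y), (11,Y), (13,X), (13,Y), (16,X), (18,X), (20,X), (28,X), (29,Y)
ranks: 10->1, 11->2, 13->3.5, 13->3.5, 16->5, 18->6, 20->7, 28->8, 29->9
Step 2: Rank sum for X: R1 = 3.5 + 5 + 6 + 7 + 8 = 29.5.
Step 3: U_X = R1 - n1(n1+1)/2 = 29.5 - 5*6/2 = 29.5 - 15 = 14.5.
       U_Y = n1*n2 - U_X = 20 - 14.5 = 5.5.
Step 4: Ties are present, so use the tie-corrected normal approximation (with continuity correction) for the p-value.
Step 5: p-value = 0.325163; compare to alpha = 0.1. fail to reject H0.

U_X = 14.5, p = 0.325163, fail to reject H0 at alpha = 0.1.


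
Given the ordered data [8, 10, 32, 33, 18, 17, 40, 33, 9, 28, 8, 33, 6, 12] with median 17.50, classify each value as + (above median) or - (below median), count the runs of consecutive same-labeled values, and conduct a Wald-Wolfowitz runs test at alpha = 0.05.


Step 1: Compute median = 17.50; label A = above, B = below.
Labels in order: BBAAABAABABABB  (n_A = 7, n_B = 7)
Step 2: Count runs R = 9.
Step 3: Under H0 (random ordering), E[R] = 2*n_A*n_B/(n_A+n_B) + 1 = 2*7*7/14 + 1 = 8.0000.
        Var[R] = 2*n_A*n_B*(2*n_A*n_B - n_A - n_B) / ((n_A+n_B)^2 * (n_A+n_B-1)) = 8232/2548 = 3.2308.
        SD[R] = 1.7974.
Step 4: Continuity-corrected z = (R - 0.5 - E[R]) / SD[R] = (9 - 0.5 - 8.0000) / 1.7974 = 0.2782.
Step 5: Two-sided p-value via normal approximation = 2*(1 - Phi(|z|)) = 0.780879.
Step 6: alpha = 0.05. fail to reject H0.

R = 9, z = 0.2782, p = 0.780879, fail to reject H0.


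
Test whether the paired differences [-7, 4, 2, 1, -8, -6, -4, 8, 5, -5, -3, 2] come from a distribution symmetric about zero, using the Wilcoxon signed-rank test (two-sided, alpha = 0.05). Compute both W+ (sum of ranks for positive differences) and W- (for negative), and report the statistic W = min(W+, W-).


Step 1: Drop any zero differences (none here) and take |d_i|.
|d| = [7, 4, 2, 1, 8, 6, 4, 8, 5, 5, 3, 2]
Step 2: Midrank |d_i| (ties get averaged ranks).
ranks: |7|->10, |4|->5.5, |2|->2.5, |1|->1, |8|->11.5, |6|->9, |4|->5.5, |8|->11.5, |5|->7.5, |5|->7.5, |3|->4, |2|->2.5
Step 3: Attach original signs; sum ranks with positive sign and with negative sign.
W+ = 5.5 + 2.5 + 1 + 11.5 + 7.5 + 2.5 = 30.5
W- = 10 + 11.5 + 9 + 5.5 + 7.5 + 4 = 47.5
(Check: W+ + W- = 78 should equal n(n+1)/2 = 78.)
Step 4: Test statistic W = min(W+, W-) = 30.5.
Step 5: Ties in |d|, so use the tie-corrected normal approximation.
        E[W] = n(n+1)/4 = 12*13/4 = 39.
        Tie groups: |d|=2 (t=2), |d|=4 (t=2), |d|=5 (t=2), |d|=8 (t=2); sum(t^3 - t) = 24.
        Var[W] = n(n+1)(2n+1)/24 - sum(t^3-t)/48 = 3900/24 - 24/48 = 162.
        z = (W - E[W]) / sqrt(Var[W]) = (30.5 - 39) / 12.7279 = -0.6678.
        Two-sided p = 2*Phi(z) = 0.504247.
Step 6: alpha = 0.05. fail to reject H0.

W+ = 30.5, W- = 47.5, W = min = 30.5, p = 0.504247, fail to reject H0.


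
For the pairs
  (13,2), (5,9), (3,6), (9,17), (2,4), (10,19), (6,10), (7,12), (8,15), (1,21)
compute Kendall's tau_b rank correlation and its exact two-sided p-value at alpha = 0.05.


Step 1: Enumerate the 45 unordered pairs (i,j) with i<j and classify each by sign(x_j-x_i) * sign(y_j-y_i).
  (1,2):dx=-8,dy=+7->D; (1,3):dx=-10,dy=+4->D; (1,4):dx=-4,dy=+15->D; (1,5):dx=-11,dy=+2->D
  (1,6):dx=-3,dy=+17->D; (1,7):dx=-7,dy=+8->D; (1,8):dx=-6,dy=+10->D; (1,9):dx=-5,dy=+13->D
  (1,10):dx=-12,dy=+19->D; (2,3):dx=-2,dy=-3->C; (2,4):dx=+4,dy=+8->C; (2,5):dx=-3,dy=-5->C
  (2,6):dx=+5,dy=+10->C; (2,7):dx=+1,dy=+1->C; (2,8):dx=+2,dy=+3->C; (2,9):dx=+3,dy=+6->C
  (2,10):dx=-4,dy=+12->D; (3,4):dx=+6,dy=+11->C; (3,5):dx=-1,dy=-2->C; (3,6):dx=+7,dy=+13->C
  (3,7):dx=+3,dy=+4->C; (3,8):dx=+4,dy=+6->C; (3,9):dx=+5,dy=+9->C; (3,10):dx=-2,dy=+15->D
  (4,5):dx=-7,dy=-13->C; (4,6):dx=+1,dy=+2->C; (4,7):dx=-3,dy=-7->C; (4,8):dx=-2,dy=-5->C
  (4,9):dx=-1,dy=-2->C; (4,10):dx=-8,dy=+4->D; (5,6):dx=+8,dy=+15->C; (5,7):dx=+4,dy=+6->C
  (5,8):dx=+5,dy=+8->C; (5,9):dx=+6,dy=+11->C; (5,10):dx=-1,dy=+17->D; (6,7):dx=-4,dy=-9->C
  (6,8):dx=-3,dy=-7->C; (6,9):dx=-2,dy=-4->C; (6,10):dx=-9,dy=+2->D; (7,8):dx=+1,dy=+2->C
  (7,9):dx=+2,dy=+5->C; (7,10):dx=-5,dy=+11->D; (8,9):dx=+1,dy=+3->C; (8,10):dx=-6,dy=+9->D
  (9,10):dx=-7,dy=+6->D
Step 2: C = 28, D = 17, total pairs = 45.
Step 3: tau = (C - D)/(n(n-1)/2) = (28 - 17)/45 = 0.244444.
Step 4: Exact two-sided p-value (enumerate n! = 3628800 permutations of y under H0): p = 0.380720.
Step 5: alpha = 0.05. fail to reject H0.

tau_b = 0.2444 (C=28, D=17), p = 0.380720, fail to reject H0.


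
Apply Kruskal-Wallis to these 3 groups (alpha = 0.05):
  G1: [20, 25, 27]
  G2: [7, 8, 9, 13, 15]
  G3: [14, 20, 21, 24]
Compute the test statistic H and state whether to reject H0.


Step 1: Combine all N = 12 observations and assign midranks.
sorted (value, group, rank): (7,G2,1), (8,G2,2), (9,G2,3), (13,G2,4), (14,G3,5), (15,G2,6), (20,G1,7.5), (20,G3,7.5), (21,G3,9), (24,G3,10), (25,G1,11), (27,G1,12)
Step 2: Sum ranks within each group.
R_1 = 30.5 (n_1 = 3)
R_2 = 16 (n_2 = 5)
R_3 = 31.5 (n_3 = 4)
Step 3: H = 12/(N(N+1)) * sum(R_i^2/n_i) - 3(N+1)
     = 12/(12*13) * (30.5^2/3 + 16^2/5 + 31.5^2/4) - 3*13
     = 0.076923 * 609.346 - 39
     = 7.872756.
Step 4: Ties present; correction factor C = 1 - 6/(12^3 - 12) = 0.996503. Corrected H = 7.872756 / 0.996503 = 7.900380.
Step 5: Under H0, H ~ chi^2(2); p-value = 0.019251.
Step 6: alpha = 0.05. reject H0.

H = 7.9004, df = 2, p = 0.019251, reject H0.


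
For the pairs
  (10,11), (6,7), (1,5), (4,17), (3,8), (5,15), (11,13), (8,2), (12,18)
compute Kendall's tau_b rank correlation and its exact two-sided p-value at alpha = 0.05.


Step 1: Enumerate the 36 unordered pairs (i,j) with i<j and classify each by sign(x_j-x_i) * sign(y_j-y_i).
  (1,2):dx=-4,dy=-4->C; (1,3):dx=-9,dy=-6->C; (1,4):dx=-6,dy=+6->D; (1,5):dx=-7,dy=-3->C
  (1,6):dx=-5,dy=+4->D; (1,7):dx=+1,dy=+2->C; (1,8):dx=-2,dy=-9->C; (1,9):dx=+2,dy=+7->C
  (2,3):dx=-5,dy=-2->C; (2,4):dx=-2,dy=+10->D; (2,5):dx=-3,dy=+1->D; (2,6):dx=-1,dy=+8->D
  (2,7):dx=+5,dy=+6->C; (2,8):dx=+2,dy=-5->D; (2,9):dx=+6,dy=+11->C; (3,4):dx=+3,dy=+12->C
  (3,5):dx=+2,dy=+3->C; (3,6):dx=+4,dy=+10->C; (3,7):dx=+10,dy=+8->C; (3,8):dx=+7,dy=-3->D
  (3,9):dx=+11,dy=+13->C; (4,5):dx=-1,dy=-9->C; (4,6):dx=+1,dy=-2->D; (4,7):dx=+7,dy=-4->D
  (4,8):dx=+4,dy=-15->D; (4,9):dx=+8,dy=+1->C; (5,6):dx=+2,dy=+7->C; (5,7):dx=+8,dy=+5->C
  (5,8):dx=+5,dy=-6->D; (5,9):dx=+9,dy=+10->C; (6,7):dx=+6,dy=-2->D; (6,8):dx=+3,dy=-13->D
  (6,9):dx=+7,dy=+3->C; (7,8):dx=-3,dy=-11->C; (7,9):dx=+1,dy=+5->C; (8,9):dx=+4,dy=+16->C
Step 2: C = 23, D = 13, total pairs = 36.
Step 3: tau = (C - D)/(n(n-1)/2) = (23 - 13)/36 = 0.277778.
Step 4: Exact two-sided p-value (enumerate n! = 362880 permutations of y under H0): p = 0.358488.
Step 5: alpha = 0.05. fail to reject H0.

tau_b = 0.2778 (C=23, D=13), p = 0.358488, fail to reject H0.


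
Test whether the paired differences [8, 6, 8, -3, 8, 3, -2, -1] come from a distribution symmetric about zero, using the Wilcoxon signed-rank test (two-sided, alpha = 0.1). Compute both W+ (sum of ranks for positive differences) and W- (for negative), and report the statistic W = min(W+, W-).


Step 1: Drop any zero differences (none here) and take |d_i|.
|d| = [8, 6, 8, 3, 8, 3, 2, 1]
Step 2: Midrank |d_i| (ties get averaged ranks).
ranks: |8|->7, |6|->5, |8|->7, |3|->3.5, |8|->7, |3|->3.5, |2|->2, |1|->1
Step 3: Attach original signs; sum ranks with positive sign and with negative sign.
W+ = 7 + 5 + 7 + 7 + 3.5 = 29.5
W- = 3.5 + 2 + 1 = 6.5
(Check: W+ + W- = 36 should equal n(n+1)/2 = 36.)
Step 4: Test statistic W = min(W+, W-) = 6.5.
Step 5: Ties in |d|, so use the tie-corrected normal approximation.
        E[W] = n(n+1)/4 = 8*9/4 = 18.
        Tie groups: |d|=3 (t=2), |d|=8 (t=3); sum(t^3 - t) = 30.
        Var[W] = n(n+1)(2n+1)/24 - sum(t^3-t)/48 = 1224/24 - 30/48 = 50.375.
        z = (W - E[W]) / sqrt(Var[W]) = (6.5 - 18) / 7.0975 = -1.6203.
        Two-sided p = 2*Phi(z) = 0.105172.
Step 6: alpha = 0.1. fail to reject H0.

W+ = 29.5, W- = 6.5, W = min = 6.5, p = 0.105172, fail to reject H0.


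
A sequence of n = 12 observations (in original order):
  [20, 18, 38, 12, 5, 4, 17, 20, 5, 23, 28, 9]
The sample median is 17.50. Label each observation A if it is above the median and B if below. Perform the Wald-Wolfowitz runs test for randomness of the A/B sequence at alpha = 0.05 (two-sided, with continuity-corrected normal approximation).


Step 1: Compute median = 17.50; label A = above, B = below.
Labels in order: AAABBBBABAAB  (n_A = 6, n_B = 6)
Step 2: Count runs R = 6.
Step 3: Under H0 (random ordering), E[R] = 2*n_A*n_B/(n_A+n_B) + 1 = 2*6*6/12 + 1 = 7.0000.
        Var[R] = 2*n_A*n_B*(2*n_A*n_B - n_A - n_B) / ((n_A+n_B)^2 * (n_A+n_B-1)) = 4320/1584 = 2.7273.
        SD[R] = 1.6514.
Step 4: Continuity-corrected z = (R + 0.5 - E[R]) / SD[R] = (6 + 0.5 - 7.0000) / 1.6514 = -0.3028.
Step 5: Two-sided p-value via normal approximation = 2*(1 - Phi(|z|)) = 0.762069.
Step 6: alpha = 0.05. fail to reject H0.

R = 6, z = -0.3028, p = 0.762069, fail to reject H0.
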